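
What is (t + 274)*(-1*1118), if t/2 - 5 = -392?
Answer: 559000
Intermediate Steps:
t = -774 (t = 10 + 2*(-392) = 10 - 784 = -774)
(t + 274)*(-1*1118) = (-774 + 274)*(-1*1118) = -500*(-1118) = 559000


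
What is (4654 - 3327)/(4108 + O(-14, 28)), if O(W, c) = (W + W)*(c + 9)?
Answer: 1327/3072 ≈ 0.43197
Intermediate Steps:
O(W, c) = 2*W*(9 + c) (O(W, c) = (2*W)*(9 + c) = 2*W*(9 + c))
(4654 - 3327)/(4108 + O(-14, 28)) = (4654 - 3327)/(4108 + 2*(-14)*(9 + 28)) = 1327/(4108 + 2*(-14)*37) = 1327/(4108 - 1036) = 1327/3072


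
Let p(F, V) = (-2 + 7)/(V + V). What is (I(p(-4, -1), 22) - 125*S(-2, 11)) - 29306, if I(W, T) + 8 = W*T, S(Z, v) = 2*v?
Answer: -32119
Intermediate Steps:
p(F, V) = 5/(2*V) (p(F, V) = 5/((2*V)) = 5*(1/(2*V)) = 5/(2*V))
I(W, T) = -8 + T*W (I(W, T) = -8 + W*T = -8 + T*W)
(I(p(-4, -1), 22) - 125*S(-2, 11)) - 29306 = ((-8 + 22*((5/2)/(-1))) - 250*11) - 29306 = ((-8 + 22*((5/2)*(-1))) - 125*22) - 29306 = ((-8 + 22*(-5/2)) - 2750) - 29306 = ((-8 - 55) - 2750) - 29306 = (-63 - 2750) - 29306 = -2813 - 29306 = -32119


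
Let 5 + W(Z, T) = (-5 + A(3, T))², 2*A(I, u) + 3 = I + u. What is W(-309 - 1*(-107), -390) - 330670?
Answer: -290675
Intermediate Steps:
A(I, u) = -3/2 + I/2 + u/2 (A(I, u) = -3/2 + (I + u)/2 = -3/2 + (I/2 + u/2) = -3/2 + I/2 + u/2)
W(Z, T) = -5 + (-5 + T/2)² (W(Z, T) = -5 + (-5 + (-3/2 + (½)*3 + T/2))² = -5 + (-5 + (-3/2 + 3/2 + T/2))² = -5 + (-5 + T/2)²)
W(-309 - 1*(-107), -390) - 330670 = (-5 + (-10 - 390)²/4) - 330670 = (-5 + (¼)*(-400)²) - 330670 = (-5 + (¼)*160000) - 330670 = (-5 + 40000) - 330670 = 39995 - 330670 = -290675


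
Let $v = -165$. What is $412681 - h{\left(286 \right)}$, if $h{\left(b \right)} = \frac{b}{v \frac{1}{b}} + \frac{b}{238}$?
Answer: $\frac{737518324}{1785} \approx 4.1318 \cdot 10^{5}$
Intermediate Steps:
$h{\left(b \right)} = - \frac{b^{2}}{165} + \frac{b}{238}$ ($h{\left(b \right)} = \frac{b}{\left(-165\right) \frac{1}{b}} + \frac{b}{238} = b \left(- \frac{b}{165}\right) + b \frac{1}{238} = - \frac{b^{2}}{165} + \frac{b}{238}$)
$412681 - h{\left(286 \right)} = 412681 - \frac{1}{39270} \cdot 286 \left(165 - 68068\right) = 412681 - \frac{1}{39270} \cdot 286 \left(-67903\right) = 412681 - - \frac{882739}{1785} = 412681 + \frac{882739}{1785} = \frac{737518324}{1785}$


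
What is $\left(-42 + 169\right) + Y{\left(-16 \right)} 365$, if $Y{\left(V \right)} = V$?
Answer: $-5713$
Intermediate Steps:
$\left(-42 + 169\right) + Y{\left(-16 \right)} 365 = \left(-42 + 169\right) - 5840 = 127 - 5840 = -5713$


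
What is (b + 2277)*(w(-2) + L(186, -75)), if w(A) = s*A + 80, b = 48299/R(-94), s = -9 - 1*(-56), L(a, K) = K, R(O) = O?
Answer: -14750771/94 ≈ -1.5692e+5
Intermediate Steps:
s = 47 (s = -9 + 56 = 47)
b = -48299/94 (b = 48299/(-94) = 48299*(-1/94) = -48299/94 ≈ -513.82)
w(A) = 80 + 47*A (w(A) = 47*A + 80 = 80 + 47*A)
(b + 2277)*(w(-2) + L(186, -75)) = (-48299/94 + 2277)*((80 + 47*(-2)) - 75) = 165739*((80 - 94) - 75)/94 = 165739*(-14 - 75)/94 = (165739/94)*(-89) = -14750771/94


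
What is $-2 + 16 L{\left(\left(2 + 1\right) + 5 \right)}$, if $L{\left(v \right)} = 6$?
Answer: $94$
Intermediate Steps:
$-2 + 16 L{\left(\left(2 + 1\right) + 5 \right)} = -2 + 16 \cdot 6 = -2 + 96 = 94$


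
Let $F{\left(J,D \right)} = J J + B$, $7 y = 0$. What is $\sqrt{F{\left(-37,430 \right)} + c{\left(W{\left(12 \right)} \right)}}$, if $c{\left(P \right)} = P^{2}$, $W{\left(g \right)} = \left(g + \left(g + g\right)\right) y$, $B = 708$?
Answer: $\sqrt{2077} \approx 45.574$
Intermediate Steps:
$y = 0$ ($y = \frac{1}{7} \cdot 0 = 0$)
$W{\left(g \right)} = 0$ ($W{\left(g \right)} = \left(g + \left(g + g\right)\right) 0 = \left(g + 2 g\right) 0 = 3 g 0 = 0$)
$F{\left(J,D \right)} = 708 + J^{2}$ ($F{\left(J,D \right)} = J J + 708 = J^{2} + 708 = 708 + J^{2}$)
$\sqrt{F{\left(-37,430 \right)} + c{\left(W{\left(12 \right)} \right)}} = \sqrt{\left(708 + \left(-37\right)^{2}\right) + 0^{2}} = \sqrt{\left(708 + 1369\right) + 0} = \sqrt{2077 + 0} = \sqrt{2077}$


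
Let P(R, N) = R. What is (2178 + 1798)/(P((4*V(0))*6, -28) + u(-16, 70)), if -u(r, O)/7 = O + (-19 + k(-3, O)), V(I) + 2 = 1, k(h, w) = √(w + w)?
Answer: -1514856/138301 + 55664*√35/138301 ≈ -8.5722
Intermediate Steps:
k(h, w) = √2*√w (k(h, w) = √(2*w) = √2*√w)
V(I) = -1 (V(I) = -2 + 1 = -1)
u(r, O) = 133 - 7*O - 7*√2*√O (u(r, O) = -7*(O + (-19 + √2*√O)) = -7*(-19 + O + √2*√O) = 133 - 7*O - 7*√2*√O)
(2178 + 1798)/(P((4*V(0))*6, -28) + u(-16, 70)) = (2178 + 1798)/((4*(-1))*6 + (133 - 7*70 - 7*√2*√70)) = 3976/(-4*6 + (133 - 490 - 14*√35)) = 3976/(-24 + (-357 - 14*√35)) = 3976/(-381 - 14*√35)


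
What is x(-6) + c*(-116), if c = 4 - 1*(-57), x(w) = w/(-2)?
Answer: -7073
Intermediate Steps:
x(w) = -w/2 (x(w) = w*(-½) = -w/2)
c = 61 (c = 4 + 57 = 61)
x(-6) + c*(-116) = -½*(-6) + 61*(-116) = 3 - 7076 = -7073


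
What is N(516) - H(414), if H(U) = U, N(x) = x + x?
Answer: 618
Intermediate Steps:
N(x) = 2*x
N(516) - H(414) = 2*516 - 1*414 = 1032 - 414 = 618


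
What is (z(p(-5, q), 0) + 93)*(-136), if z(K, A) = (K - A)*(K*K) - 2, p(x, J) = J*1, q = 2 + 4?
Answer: -41752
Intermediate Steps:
q = 6
p(x, J) = J
z(K, A) = -2 + K**2*(K - A) (z(K, A) = (K - A)*K**2 - 2 = K**2*(K - A) - 2 = -2 + K**2*(K - A))
(z(p(-5, q), 0) + 93)*(-136) = ((-2 + 6**3 - 1*0*6**2) + 93)*(-136) = ((-2 + 216 - 1*0*36) + 93)*(-136) = ((-2 + 216 + 0) + 93)*(-136) = (214 + 93)*(-136) = 307*(-136) = -41752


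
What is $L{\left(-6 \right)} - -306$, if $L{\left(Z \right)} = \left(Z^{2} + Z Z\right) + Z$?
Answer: $372$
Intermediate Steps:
$L{\left(Z \right)} = Z + 2 Z^{2}$ ($L{\left(Z \right)} = \left(Z^{2} + Z^{2}\right) + Z = 2 Z^{2} + Z = Z + 2 Z^{2}$)
$L{\left(-6 \right)} - -306 = - 6 \left(1 + 2 \left(-6\right)\right) - -306 = - 6 \left(1 - 12\right) + 306 = \left(-6\right) \left(-11\right) + 306 = 66 + 306 = 372$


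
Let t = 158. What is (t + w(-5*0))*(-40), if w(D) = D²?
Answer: -6320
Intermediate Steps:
(t + w(-5*0))*(-40) = (158 + (-5*0)²)*(-40) = (158 + 0²)*(-40) = (158 + 0)*(-40) = 158*(-40) = -6320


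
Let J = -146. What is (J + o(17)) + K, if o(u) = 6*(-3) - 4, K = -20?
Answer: -188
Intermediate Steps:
o(u) = -22 (o(u) = -18 - 4 = -22)
(J + o(17)) + K = (-146 - 22) - 20 = -168 - 20 = -188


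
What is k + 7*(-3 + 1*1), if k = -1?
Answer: -15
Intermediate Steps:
k + 7*(-3 + 1*1) = -1 + 7*(-3 + 1*1) = -1 + 7*(-3 + 1) = -1 + 7*(-2) = -1 - 14 = -15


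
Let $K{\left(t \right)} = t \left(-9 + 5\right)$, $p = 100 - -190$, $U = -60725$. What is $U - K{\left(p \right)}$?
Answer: $-59565$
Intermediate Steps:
$p = 290$ ($p = 100 + 190 = 290$)
$K{\left(t \right)} = - 4 t$ ($K{\left(t \right)} = t \left(-4\right) = - 4 t$)
$U - K{\left(p \right)} = -60725 - \left(-4\right) 290 = -60725 - -1160 = -60725 + 1160 = -59565$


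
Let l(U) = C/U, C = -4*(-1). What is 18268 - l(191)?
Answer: 3489184/191 ≈ 18268.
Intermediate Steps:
C = 4
l(U) = 4/U
18268 - l(191) = 18268 - 4/191 = 3489184/191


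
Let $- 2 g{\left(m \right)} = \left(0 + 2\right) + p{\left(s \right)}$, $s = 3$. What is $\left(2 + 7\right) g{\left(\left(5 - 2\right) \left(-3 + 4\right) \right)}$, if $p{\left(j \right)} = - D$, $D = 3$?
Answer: $\frac{9}{2} \approx 4.5$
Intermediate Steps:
$p{\left(j \right)} = -3$ ($p{\left(j \right)} = \left(-1\right) 3 = -3$)
$g{\left(m \right)} = \frac{1}{2}$ ($g{\left(m \right)} = - \frac{\left(0 + 2\right) - 3}{2} = - \frac{2 - 3}{2} = \left(- \frac{1}{2}\right) \left(-1\right) = \frac{1}{2}$)
$\left(2 + 7\right) g{\left(\left(5 - 2\right) \left(-3 + 4\right) \right)} = \left(2 + 7\right) \frac{1}{2} = 9 \cdot \frac{1}{2} = \frac{9}{2}$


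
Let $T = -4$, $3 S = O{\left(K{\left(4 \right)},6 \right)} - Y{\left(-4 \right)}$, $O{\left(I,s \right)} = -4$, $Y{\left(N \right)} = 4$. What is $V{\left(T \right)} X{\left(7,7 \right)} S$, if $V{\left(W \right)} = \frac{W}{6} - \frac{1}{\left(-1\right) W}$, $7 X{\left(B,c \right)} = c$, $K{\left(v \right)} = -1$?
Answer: $\frac{22}{9} \approx 2.4444$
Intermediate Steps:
$S = - \frac{8}{3}$ ($S = \frac{-4 - 4}{3} = \frac{1}{3} \left(-8\right) = - \frac{8}{3} \approx -2.6667$)
$X{\left(B,c \right)} = \frac{c}{7}$
$V{\left(W \right)} = \frac{1}{W} + \frac{W}{6}$ ($V{\left(W \right)} = W \frac{1}{6} - - \frac{1}{W} = \frac{W}{6} + \frac{1}{W} = \frac{1}{W} + \frac{W}{6}$)
$V{\left(T \right)} X{\left(7,7 \right)} S = \left(\frac{1}{-4} + \frac{1}{6} \left(-4\right)\right) \frac{1}{7} \cdot 7 \left(- \frac{8}{3}\right) = \left(- \frac{1}{4} - \frac{2}{3}\right) 1 \left(- \frac{8}{3}\right) = \left(- \frac{11}{12}\right) 1 \left(- \frac{8}{3}\right) = \left(- \frac{11}{12}\right) \left(- \frac{8}{3}\right) = \frac{22}{9}$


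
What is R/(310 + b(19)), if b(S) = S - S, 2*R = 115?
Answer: 23/124 ≈ 0.18548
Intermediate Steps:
R = 115/2 (R = (½)*115 = 115/2 ≈ 57.500)
b(S) = 0
R/(310 + b(19)) = 115/(2*(310 + 0)) = (115/2)/310 = (115/2)*(1/310) = 23/124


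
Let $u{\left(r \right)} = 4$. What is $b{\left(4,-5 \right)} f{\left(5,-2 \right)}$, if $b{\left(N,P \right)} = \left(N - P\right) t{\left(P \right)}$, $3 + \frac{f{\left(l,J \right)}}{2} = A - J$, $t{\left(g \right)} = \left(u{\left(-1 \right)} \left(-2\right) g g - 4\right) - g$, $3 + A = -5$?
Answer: $32238$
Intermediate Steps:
$A = -8$ ($A = -3 - 5 = -8$)
$t{\left(g \right)} = -4 - g - 8 g^{2}$ ($t{\left(g \right)} = \left(4 \left(-2\right) g g - 4\right) - g = \left(- 8 g g - 4\right) - g = \left(- 8 g^{2} - 4\right) - g = \left(-4 - 8 g^{2}\right) - g = -4 - g - 8 g^{2}$)
$f{\left(l,J \right)} = -22 - 2 J$ ($f{\left(l,J \right)} = -6 + 2 \left(-8 - J\right) = -6 - \left(16 + 2 J\right) = -22 - 2 J$)
$b{\left(N,P \right)} = \left(N - P\right) \left(-4 - P - 8 P^{2}\right)$
$b{\left(4,-5 \right)} f{\left(5,-2 \right)} = - \left(4 - -5\right) \left(4 - 5 + 8 \left(-5\right)^{2}\right) \left(-22 - -4\right) = - \left(4 + 5\right) \left(4 - 5 + 8 \cdot 25\right) \left(-22 + 4\right) = \left(-1\right) 9 \left(4 - 5 + 200\right) \left(-18\right) = \left(-1\right) 9 \cdot 199 \left(-18\right) = \left(-1791\right) \left(-18\right) = 32238$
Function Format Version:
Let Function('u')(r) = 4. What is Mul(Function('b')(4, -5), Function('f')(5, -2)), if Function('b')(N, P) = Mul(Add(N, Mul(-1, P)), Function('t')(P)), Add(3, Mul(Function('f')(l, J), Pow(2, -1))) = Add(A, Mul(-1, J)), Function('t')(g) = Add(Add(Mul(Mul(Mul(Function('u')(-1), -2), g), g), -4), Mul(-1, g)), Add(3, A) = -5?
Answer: 32238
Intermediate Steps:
A = -8 (A = Add(-3, -5) = -8)
Function('t')(g) = Add(-4, Mul(-1, g), Mul(-8, Pow(g, 2))) (Function('t')(g) = Add(Add(Mul(Mul(Mul(4, -2), g), g), -4), Mul(-1, g)) = Add(Add(Mul(Mul(-8, g), g), -4), Mul(-1, g)) = Add(Add(Mul(-8, Pow(g, 2)), -4), Mul(-1, g)) = Add(Add(-4, Mul(-8, Pow(g, 2))), Mul(-1, g)) = Add(-4, Mul(-1, g), Mul(-8, Pow(g, 2))))
Function('f')(l, J) = Add(-22, Mul(-2, J)) (Function('f')(l, J) = Add(-6, Mul(2, Add(-8, Mul(-1, J)))) = Add(-6, Add(-16, Mul(-2, J))) = Add(-22, Mul(-2, J)))
Function('b')(N, P) = Mul(Add(N, Mul(-1, P)), Add(-4, Mul(-1, P), Mul(-8, Pow(P, 2))))
Mul(Function('b')(4, -5), Function('f')(5, -2)) = Mul(Mul(-1, Add(4, Mul(-1, -5)), Add(4, -5, Mul(8, Pow(-5, 2)))), Add(-22, Mul(-2, -2))) = Mul(Mul(-1, Add(4, 5), Add(4, -5, Mul(8, 25))), Add(-22, 4)) = Mul(Mul(-1, 9, Add(4, -5, 200)), -18) = Mul(Mul(-1, 9, 199), -18) = Mul(-1791, -18) = 32238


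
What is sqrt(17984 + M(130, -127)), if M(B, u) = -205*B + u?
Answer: 3*I*sqrt(977) ≈ 93.771*I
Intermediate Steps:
M(B, u) = u - 205*B
sqrt(17984 + M(130, -127)) = sqrt(17984 + (-127 - 205*130)) = sqrt(17984 + (-127 - 26650)) = sqrt(17984 - 26777) = sqrt(-8793) = 3*I*sqrt(977)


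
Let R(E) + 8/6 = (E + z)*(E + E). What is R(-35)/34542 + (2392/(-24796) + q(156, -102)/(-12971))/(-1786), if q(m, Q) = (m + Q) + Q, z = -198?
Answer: 92459266513300/195808568540319 ≈ 0.47219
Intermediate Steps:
q(m, Q) = m + 2*Q (q(m, Q) = (Q + m) + Q = m + 2*Q)
R(E) = -4/3 + 2*E*(-198 + E) (R(E) = -4/3 + (E - 198)*(E + E) = -4/3 + (-198 + E)*(2*E) = -4/3 + 2*E*(-198 + E))
R(-35)/34542 + (2392/(-24796) + q(156, -102)/(-12971))/(-1786) = (-4/3 - 396*(-35) + 2*(-35)**2)/34542 + (2392/(-24796) + (156 + 2*(-102))/(-12971))/(-1786) = (-4/3 + 13860 + 2*1225)*(1/34542) + (2392*(-1/24796) + (156 - 204)*(-1/12971))*(-1/1786) = (-4/3 + 13860 + 2450)*(1/34542) + (-598/6199 - 48*(-1/12971))*(-1/1786) = (48926/3)*(1/34542) + (-598/6199 + 48/12971)*(-1/1786) = 24463/51813 - 7459106/80407229*(-1/1786) = 24463/51813 + 3729553/71803655497 = 92459266513300/195808568540319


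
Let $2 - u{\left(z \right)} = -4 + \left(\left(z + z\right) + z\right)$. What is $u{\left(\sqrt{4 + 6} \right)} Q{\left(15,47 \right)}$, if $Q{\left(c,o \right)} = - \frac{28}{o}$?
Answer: $- \frac{168}{47} + \frac{84 \sqrt{10}}{47} \approx 2.0773$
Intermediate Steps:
$u{\left(z \right)} = 6 - 3 z$ ($u{\left(z \right)} = 2 - \left(-4 + \left(\left(z + z\right) + z\right)\right) = 2 - \left(-4 + \left(2 z + z\right)\right) = 2 - \left(-4 + 3 z\right) = 6 - 3 z$)
$u{\left(\sqrt{4 + 6} \right)} Q{\left(15,47 \right)} = \left(6 - 3 \sqrt{4 + 6}\right) \left(- \frac{28}{47}\right) = \left(6 - 3 \sqrt{10}\right) \left(\left(-28\right) \frac{1}{47}\right) = \left(6 - 3 \sqrt{10}\right) \left(- \frac{28}{47}\right) = - \frac{168}{47} + \frac{84 \sqrt{10}}{47}$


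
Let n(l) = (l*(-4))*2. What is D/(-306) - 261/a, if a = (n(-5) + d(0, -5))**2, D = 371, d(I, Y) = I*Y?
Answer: -336733/244800 ≈ -1.3755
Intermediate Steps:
n(l) = -8*l (n(l) = -4*l*2 = -8*l)
a = 1600 (a = (-8*(-5) + 0*(-5))**2 = (40 + 0)**2 = 40**2 = 1600)
D/(-306) - 261/a = 371/(-306) - 261/1600 = 371*(-1/306) - 261*1/1600 = -371/306 - 261/1600 = -336733/244800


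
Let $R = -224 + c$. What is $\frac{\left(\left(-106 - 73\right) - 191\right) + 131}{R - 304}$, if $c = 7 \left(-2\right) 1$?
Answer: $\frac{239}{542} \approx 0.44096$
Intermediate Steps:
$c = -14$ ($c = \left(-14\right) 1 = -14$)
$R = -238$ ($R = -224 - 14 = -238$)
$\frac{\left(\left(-106 - 73\right) - 191\right) + 131}{R - 304} = \frac{\left(\left(-106 - 73\right) - 191\right) + 131}{-238 - 304} = \frac{\left(-179 - 191\right) + 131}{-542} = \left(-370 + 131\right) \left(- \frac{1}{542}\right) = \left(-239\right) \left(- \frac{1}{542}\right) = \frac{239}{542}$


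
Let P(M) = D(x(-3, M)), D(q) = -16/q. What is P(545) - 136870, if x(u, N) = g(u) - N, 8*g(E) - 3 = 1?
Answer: -149051398/1089 ≈ -1.3687e+5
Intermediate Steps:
g(E) = 1/2 (g(E) = 3/8 + (1/8)*1 = 3/8 + 1/8 = 1/2)
x(u, N) = 1/2 - N
P(M) = -16/(1/2 - M)
P(545) - 136870 = 32/(-1 + 2*545) - 136870 = 32/(-1 + 1090) - 136870 = 32/1089 - 136870 = -149051398/1089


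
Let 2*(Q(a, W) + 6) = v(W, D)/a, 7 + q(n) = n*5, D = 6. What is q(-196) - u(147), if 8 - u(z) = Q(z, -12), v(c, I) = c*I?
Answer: -49061/49 ≈ -1001.2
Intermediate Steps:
v(c, I) = I*c
q(n) = -7 + 5*n (q(n) = -7 + n*5 = -7 + 5*n)
Q(a, W) = -6 + 3*W/a (Q(a, W) = -6 + ((6*W)/a)/2 = -6 + (6*W/a)/2 = -6 + 3*W/a)
u(z) = 14 + 36/z (u(z) = 8 - (-6 + 3*(-12)/z) = 8 - (-6 - 36/z) = 8 + (6 + 36/z) = 14 + 36/z)
q(-196) - u(147) = (-7 + 5*(-196)) - (14 + 36/147) = (-7 - 980) - (14 + 36*(1/147)) = -987 - (14 + 12/49) = -987 - 1*698/49 = -987 - 698/49 = -49061/49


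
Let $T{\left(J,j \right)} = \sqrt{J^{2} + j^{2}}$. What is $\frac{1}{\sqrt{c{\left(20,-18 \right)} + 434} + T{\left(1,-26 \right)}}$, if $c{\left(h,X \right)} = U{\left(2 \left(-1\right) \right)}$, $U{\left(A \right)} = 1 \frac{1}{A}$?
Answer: $\frac{2}{2 \sqrt{677} + 17 \sqrt{6}} \approx 0.021349$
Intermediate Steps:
$U{\left(A \right)} = \frac{1}{A}$
$c{\left(h,X \right)} = - \frac{1}{2}$ ($c{\left(h,X \right)} = \frac{1}{2 \left(-1\right)} = \frac{1}{-2} = - \frac{1}{2}$)
$\frac{1}{\sqrt{c{\left(20,-18 \right)} + 434} + T{\left(1,-26 \right)}} = \frac{1}{\sqrt{- \frac{1}{2} + 434} + \sqrt{1^{2} + \left(-26\right)^{2}}} = \frac{1}{\sqrt{\frac{867}{2}} + \sqrt{1 + 676}} = \frac{1}{\frac{17 \sqrt{6}}{2} + \sqrt{677}} = \frac{1}{\sqrt{677} + \frac{17 \sqrt{6}}{2}}$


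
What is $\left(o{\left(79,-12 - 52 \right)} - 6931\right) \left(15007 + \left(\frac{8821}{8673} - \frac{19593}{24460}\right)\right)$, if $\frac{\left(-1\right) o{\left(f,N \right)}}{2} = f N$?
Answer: $\frac{10127205036489211}{212141580} \approx 4.7738 \cdot 10^{7}$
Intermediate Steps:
$o{\left(f,N \right)} = - 2 N f$ ($o{\left(f,N \right)} = - 2 f N = - 2 N f$)
$\left(o{\left(79,-12 - 52 \right)} - 6931\right) \left(15007 + \left(\frac{8821}{8673} - \frac{19593}{24460}\right)\right) = \left(\left(-2\right) \left(-12 - 52\right) 79 - 6931\right) \left(15007 + \left(\frac{8821}{8673} - \frac{19593}{24460}\right)\right) = \left(\left(-2\right) \left(-64\right) 79 - 6931\right) \left(15007 + \left(8821 \cdot \frac{1}{8673} - \frac{19593}{24460}\right)\right) = \left(10112 - 6931\right) \left(15007 + \left(\frac{8821}{8673} - \frac{19593}{24460}\right)\right) = 3181 \left(15007 + \frac{45831571}{212141580}\right) = 3181 \cdot \frac{3183654522631}{212141580} = \frac{10127205036489211}{212141580}$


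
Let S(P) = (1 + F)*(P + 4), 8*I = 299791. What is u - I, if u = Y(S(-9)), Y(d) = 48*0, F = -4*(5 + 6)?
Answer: -299791/8 ≈ -37474.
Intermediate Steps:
I = 299791/8 (I = (⅛)*299791 = 299791/8 ≈ 37474.)
F = -44 (F = -4*11 = -44)
S(P) = -172 - 43*P (S(P) = (1 - 44)*(P + 4) = -43*(4 + P) = -172 - 43*P)
Y(d) = 0
u = 0
u - I = 0 - 1*299791/8 = 0 - 299791/8 = -299791/8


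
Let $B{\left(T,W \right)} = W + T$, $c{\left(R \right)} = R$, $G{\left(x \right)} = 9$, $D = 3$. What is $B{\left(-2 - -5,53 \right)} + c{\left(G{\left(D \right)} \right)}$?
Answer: $65$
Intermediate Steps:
$B{\left(T,W \right)} = T + W$
$B{\left(-2 - -5,53 \right)} + c{\left(G{\left(D \right)} \right)} = \left(\left(-2 - -5\right) + 53\right) + 9 = \left(\left(-2 + 5\right) + 53\right) + 9 = \left(3 + 53\right) + 9 = 56 + 9 = 65$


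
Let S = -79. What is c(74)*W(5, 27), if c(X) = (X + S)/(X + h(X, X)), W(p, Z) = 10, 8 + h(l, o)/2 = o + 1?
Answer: -25/104 ≈ -0.24038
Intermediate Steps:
h(l, o) = -14 + 2*o (h(l, o) = -16 + 2*(o + 1) = -16 + 2*(1 + o) = -16 + (2 + 2*o) = -14 + 2*o)
c(X) = (-79 + X)/(-14 + 3*X) (c(X) = (X - 79)/(X + (-14 + 2*X)) = (-79 + X)/(-14 + 3*X))
c(74)*W(5, 27) = ((-79 + 74)/(-14 + 3*74))*10 = (-5/(-14 + 222))*10 = (-5/208)*10 = ((1/208)*(-5))*10 = -5/208*10 = -25/104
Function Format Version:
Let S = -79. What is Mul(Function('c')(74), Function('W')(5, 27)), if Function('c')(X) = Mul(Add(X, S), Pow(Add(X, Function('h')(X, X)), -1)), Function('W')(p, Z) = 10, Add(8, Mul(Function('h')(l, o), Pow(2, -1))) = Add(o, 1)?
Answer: Rational(-25, 104) ≈ -0.24038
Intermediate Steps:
Function('h')(l, o) = Add(-14, Mul(2, o)) (Function('h')(l, o) = Add(-16, Mul(2, Add(o, 1))) = Add(-16, Mul(2, Add(1, o))) = Add(-16, Add(2, Mul(2, o))) = Add(-14, Mul(2, o)))
Function('c')(X) = Mul(Pow(Add(-14, Mul(3, X)), -1), Add(-79, X)) (Function('c')(X) = Mul(Add(X, -79), Pow(Add(X, Add(-14, Mul(2, X))), -1)) = Mul(Add(-79, X), Pow(Add(-14, Mul(3, X)), -1)) = Mul(Pow(Add(-14, Mul(3, X)), -1), Add(-79, X)))
Mul(Function('c')(74), Function('W')(5, 27)) = Mul(Mul(Pow(Add(-14, Mul(3, 74)), -1), Add(-79, 74)), 10) = Mul(Mul(Pow(Add(-14, 222), -1), -5), 10) = Mul(Mul(Pow(208, -1), -5), 10) = Mul(Mul(Rational(1, 208), -5), 10) = Mul(Rational(-5, 208), 10) = Rational(-25, 104)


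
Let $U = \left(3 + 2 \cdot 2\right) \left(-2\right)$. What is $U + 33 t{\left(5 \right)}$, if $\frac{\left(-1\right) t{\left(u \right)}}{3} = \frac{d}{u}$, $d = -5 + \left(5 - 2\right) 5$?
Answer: $-212$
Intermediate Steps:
$d = 10$ ($d = -5 + \left(5 - 2\right) 5 = -5 + 3 \cdot 5 = -5 + 15 = 10$)
$U = -14$ ($U = \left(3 + 4\right) \left(-2\right) = 7 \left(-2\right) = -14$)
$t{\left(u \right)} = - \frac{30}{u}$ ($t{\left(u \right)} = - 3 \frac{10}{u} = - \frac{30}{u}$)
$U + 33 t{\left(5 \right)} = -14 + 33 \left(- \frac{30}{5}\right) = -14 + 33 \left(\left(-30\right) \frac{1}{5}\right) = -14 + 33 \left(-6\right) = -14 - 198 = -212$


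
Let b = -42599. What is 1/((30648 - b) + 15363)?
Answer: 1/88610 ≈ 1.1285e-5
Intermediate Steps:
1/((30648 - b) + 15363) = 1/((30648 - 1*(-42599)) + 15363) = 1/((30648 + 42599) + 15363) = 1/(73247 + 15363) = 1/88610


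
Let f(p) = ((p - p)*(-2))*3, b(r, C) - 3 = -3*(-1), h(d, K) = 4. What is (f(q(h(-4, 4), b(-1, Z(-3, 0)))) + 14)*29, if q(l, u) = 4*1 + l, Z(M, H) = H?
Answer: 406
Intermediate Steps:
b(r, C) = 6 (b(r, C) = 3 - 3*(-1) = 3 + 3 = 6)
q(l, u) = 4 + l
f(p) = 0 (f(p) = (0*(-2))*3 = 0*3 = 0)
(f(q(h(-4, 4), b(-1, Z(-3, 0)))) + 14)*29 = (0 + 14)*29 = 14*29 = 406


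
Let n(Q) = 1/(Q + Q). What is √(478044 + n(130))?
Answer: √8078943665/130 ≈ 691.41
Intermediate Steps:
n(Q) = 1/(2*Q)
√(478044 + n(130)) = √(478044 + (½)/130) = √(478044 + (½)*(1/130)) = √(478044 + 1/260) = √(124291441/260) = √8078943665/130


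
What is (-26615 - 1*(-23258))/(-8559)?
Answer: 373/951 ≈ 0.39222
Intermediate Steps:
(-26615 - 1*(-23258))/(-8559) = (-26615 + 23258)*(-1/8559) = -3357*(-1/8559) = 373/951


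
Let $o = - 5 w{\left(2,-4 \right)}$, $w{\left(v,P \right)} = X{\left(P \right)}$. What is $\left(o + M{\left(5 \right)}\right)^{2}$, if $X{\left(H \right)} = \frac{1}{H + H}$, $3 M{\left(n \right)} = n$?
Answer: $\frac{3025}{576} \approx 5.2517$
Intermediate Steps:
$M{\left(n \right)} = \frac{n}{3}$
$X{\left(H \right)} = \frac{1}{2 H}$
$w{\left(v,P \right)} = \frac{1}{2 P}$
$o = \frac{5}{8}$ ($o = - 5 \frac{1}{2 \left(-4\right)} = - 5 \cdot \frac{1}{2} \left(- \frac{1}{4}\right) = \left(-5\right) \left(- \frac{1}{8}\right) = \frac{5}{8} \approx 0.625$)
$\left(o + M{\left(5 \right)}\right)^{2} = \left(\frac{5}{8} + \frac{1}{3} \cdot 5\right)^{2} = \left(\frac{5}{8} + \frac{5}{3}\right)^{2} = \left(\frac{55}{24}\right)^{2} = \frac{3025}{576}$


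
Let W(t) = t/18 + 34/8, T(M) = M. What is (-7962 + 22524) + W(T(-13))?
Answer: 524359/36 ≈ 14566.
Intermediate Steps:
W(t) = 17/4 + t/18 (W(t) = t*(1/18) + 34*(⅛) = t/18 + 17/4 = 17/4 + t/18)
(-7962 + 22524) + W(T(-13)) = (-7962 + 22524) + (17/4 + (1/18)*(-13)) = 14562 + (17/4 - 13/18) = 14562 + 127/36 = 524359/36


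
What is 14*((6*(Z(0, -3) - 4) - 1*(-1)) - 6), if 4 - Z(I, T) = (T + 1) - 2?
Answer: 266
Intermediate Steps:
Z(I, T) = 5 - T (Z(I, T) = 4 - ((T + 1) - 2) = 4 - ((1 + T) - 2) = 4 - (-1 + T) = 4 + (1 - T) = 5 - T)
14*((6*(Z(0, -3) - 4) - 1*(-1)) - 6) = 14*((6*((5 - 1*(-3)) - 4) - 1*(-1)) - 6) = 14*((6*((5 + 3) - 4) + 1) - 6) = 14*((6*(8 - 4) + 1) - 6) = 14*((6*4 + 1) - 6) = 14*((24 + 1) - 6) = 14*(25 - 6) = 14*19 = 266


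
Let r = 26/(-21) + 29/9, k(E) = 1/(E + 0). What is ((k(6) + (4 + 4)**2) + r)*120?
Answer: 166700/21 ≈ 7938.1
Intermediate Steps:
k(E) = 1/E
r = 125/63 (r = 26*(-1/21) + 29*(1/9) = -26/21 + 29/9 = 125/63 ≈ 1.9841)
((k(6) + (4 + 4)**2) + r)*120 = ((1/6 + (4 + 4)**2) + 125/63)*120 = ((1/6 + 8**2) + 125/63)*120 = ((1/6 + 64) + 125/63)*120 = (385/6 + 125/63)*120 = (8335/126)*120 = 166700/21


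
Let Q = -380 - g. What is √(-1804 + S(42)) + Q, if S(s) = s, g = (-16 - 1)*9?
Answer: -227 + I*√1762 ≈ -227.0 + 41.976*I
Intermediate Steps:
g = -153 (g = -17*9 = -153)
Q = -227 (Q = -380 - 1*(-153) = -380 + 153 = -227)
√(-1804 + S(42)) + Q = √(-1804 + 42) - 227 = √(-1762) - 227 = I*√1762 - 227 = -227 + I*√1762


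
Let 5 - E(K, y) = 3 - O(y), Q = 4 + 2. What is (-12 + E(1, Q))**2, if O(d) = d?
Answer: 16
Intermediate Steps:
Q = 6
E(K, y) = 2 + y (E(K, y) = 5 - (3 - y) = 5 + (-3 + y) = 2 + y)
(-12 + E(1, Q))**2 = (-12 + (2 + 6))**2 = (-12 + 8)**2 = (-4)**2 = 16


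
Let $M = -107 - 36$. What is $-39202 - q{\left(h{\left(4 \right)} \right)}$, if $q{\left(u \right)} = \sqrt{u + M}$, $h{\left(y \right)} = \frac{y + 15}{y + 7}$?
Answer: $-39202 - \frac{i \sqrt{17094}}{11} \approx -39202.0 - 11.886 i$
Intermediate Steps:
$h{\left(y \right)} = \frac{15 + y}{7 + y}$
$M = -143$ ($M = -107 - 36 = -143$)
$q{\left(u \right)} = \sqrt{-143 + u}$ ($q{\left(u \right)} = \sqrt{u - 143} = \sqrt{-143 + u}$)
$-39202 - q{\left(h{\left(4 \right)} \right)} = -39202 - \sqrt{-143 + \frac{15 + 4}{7 + 4}} = -39202 - \sqrt{-143 + \frac{1}{11} \cdot 19} = -39202 - \sqrt{-143 + \frac{19}{11}} = -39202 - \sqrt{- \frac{1554}{11}} = -39202 - \frac{i \sqrt{17094}}{11}$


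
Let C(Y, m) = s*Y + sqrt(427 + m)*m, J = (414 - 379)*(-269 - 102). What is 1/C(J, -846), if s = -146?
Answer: 947905/1797197720552 + 423*I*sqrt(419)/1797197720552 ≈ 5.2744e-7 + 4.8178e-9*I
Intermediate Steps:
J = -12985 (J = 35*(-371) = -12985)
C(Y, m) = -146*Y + m*sqrt(427 + m) (C(Y, m) = -146*Y + sqrt(427 + m)*m = -146*Y + m*sqrt(427 + m))
1/C(J, -846) = 1/(-146*(-12985) - 846*sqrt(427 - 846)) = 1/(1895810 - 846*I*sqrt(419))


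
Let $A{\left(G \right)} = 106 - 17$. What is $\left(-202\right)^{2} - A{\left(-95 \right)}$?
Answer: $40715$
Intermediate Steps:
$A{\left(G \right)} = 89$ ($A{\left(G \right)} = 106 - 17 = 89$)
$\left(-202\right)^{2} - A{\left(-95 \right)} = \left(-202\right)^{2} - 89 = 40804 - 89 = 40715$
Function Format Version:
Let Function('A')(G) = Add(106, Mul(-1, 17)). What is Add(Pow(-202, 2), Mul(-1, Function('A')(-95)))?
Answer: 40715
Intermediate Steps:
Function('A')(G) = 89 (Function('A')(G) = Add(106, -17) = 89)
Add(Pow(-202, 2), Mul(-1, Function('A')(-95))) = Add(Pow(-202, 2), Mul(-1, 89)) = Add(40804, -89) = 40715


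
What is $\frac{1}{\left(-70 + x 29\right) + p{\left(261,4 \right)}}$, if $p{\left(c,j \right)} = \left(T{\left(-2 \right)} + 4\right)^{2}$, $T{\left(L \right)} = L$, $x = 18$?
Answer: $\frac{1}{456} \approx 0.002193$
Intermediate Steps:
$p{\left(c,j \right)} = 4$ ($p{\left(c,j \right)} = \left(-2 + 4\right)^{2} = 2^{2} = 4$)
$\frac{1}{\left(-70 + x 29\right) + p{\left(261,4 \right)}} = \frac{1}{\left(-70 + 18 \cdot 29\right) + 4} = \frac{1}{\left(-70 + 522\right) + 4} = \frac{1}{452 + 4} = \frac{1}{456}$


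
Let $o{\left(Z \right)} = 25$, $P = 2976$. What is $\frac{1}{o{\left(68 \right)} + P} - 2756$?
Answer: $- \frac{8270755}{3001} \approx -2756.0$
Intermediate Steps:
$\frac{1}{o{\left(68 \right)} + P} - 2756 = \frac{1}{25 + 2976} - 2756 = \frac{1}{3001} - 2756 = - \frac{8270755}{3001}$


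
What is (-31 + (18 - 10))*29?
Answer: -667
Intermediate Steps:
(-31 + (18 - 10))*29 = (-31 + 8)*29 = -23*29 = -667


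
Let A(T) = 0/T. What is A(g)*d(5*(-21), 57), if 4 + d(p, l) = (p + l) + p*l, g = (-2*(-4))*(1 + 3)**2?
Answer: 0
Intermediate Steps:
g = 128 (g = 8*4**2 = 8*16 = 128)
A(T) = 0
d(p, l) = -4 + l + p + l*p (d(p, l) = -4 + ((p + l) + p*l) = -4 + ((l + p) + l*p) = -4 + (l + p + l*p) = -4 + l + p + l*p)
A(g)*d(5*(-21), 57) = 0*(-4 + 57 + 5*(-21) + 57*(5*(-21))) = 0*(-4 + 57 - 105 + 57*(-105)) = 0*(-4 + 57 - 105 - 5985) = 0*(-6037) = 0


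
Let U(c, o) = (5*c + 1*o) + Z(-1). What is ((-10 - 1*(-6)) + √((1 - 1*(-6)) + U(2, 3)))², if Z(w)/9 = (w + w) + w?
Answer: (4 - I*√7)² ≈ 9.0 - 21.166*I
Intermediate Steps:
Z(w) = 27*w (Z(w) = 9*((w + w) + w) = 9*(2*w + w) = 9*(3*w) = 27*w)
U(c, o) = -27 + o + 5*c (U(c, o) = (5*c + 1*o) + 27*(-1) = (5*c + o) - 27 = (o + 5*c) - 27 = -27 + o + 5*c)
((-10 - 1*(-6)) + √((1 - 1*(-6)) + U(2, 3)))² = ((-10 - 1*(-6)) + √((1 - 1*(-6)) + (-27 + 3 + 5*2)))² = ((-10 + 6) + √((1 + 6) + (-27 + 3 + 10)))² = (-4 + √(7 - 14))² = (-4 + √(-7))² = (-4 + I*√7)²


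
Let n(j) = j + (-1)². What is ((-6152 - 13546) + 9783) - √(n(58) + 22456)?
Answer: -9915 - √22515 ≈ -10065.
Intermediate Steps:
n(j) = 1 + j (n(j) = j + 1 = 1 + j)
((-6152 - 13546) + 9783) - √(n(58) + 22456) = ((-6152 - 13546) + 9783) - √((1 + 58) + 22456) = (-19698 + 9783) - √(59 + 22456) = -9915 - √22515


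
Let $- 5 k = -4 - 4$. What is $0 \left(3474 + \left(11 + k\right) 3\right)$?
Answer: $0$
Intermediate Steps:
$k = \frac{8}{5}$ ($k = - \frac{-4 - 4}{5} = \left(- \frac{1}{5}\right) \left(-8\right) = \frac{8}{5} \approx 1.6$)
$0 \left(3474 + \left(11 + k\right) 3\right) = 0 \left(3474 + \left(11 + \frac{8}{5}\right) 3\right) = 0 \left(3474 + \frac{63}{5} \cdot 3\right) = 0 \left(3474 + \frac{189}{5}\right) = 0 \cdot \frac{17559}{5} = 0$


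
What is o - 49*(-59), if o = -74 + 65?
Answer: 2882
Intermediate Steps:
o = -9
o - 49*(-59) = -9 - 49*(-59) = -9 + 2891 = 2882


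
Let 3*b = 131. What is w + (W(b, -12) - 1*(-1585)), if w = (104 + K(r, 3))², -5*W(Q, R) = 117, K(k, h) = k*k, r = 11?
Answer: 260933/5 ≈ 52187.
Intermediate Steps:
b = 131/3 (b = (⅓)*131 = 131/3 ≈ 43.667)
K(k, h) = k²
W(Q, R) = -117/5 (W(Q, R) = -⅕*117 = -117/5)
w = 50625 (w = (104 + 11²)² = (104 + 121)² = 225² = 50625)
w + (W(b, -12) - 1*(-1585)) = 50625 + (-117/5 - 1*(-1585)) = 50625 + (-117/5 + 1585) = 50625 + 7808/5 = 260933/5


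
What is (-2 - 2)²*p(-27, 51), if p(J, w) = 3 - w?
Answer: -768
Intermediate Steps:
(-2 - 2)²*p(-27, 51) = (-2 - 2)²*(3 - 1*51) = (-4)²*(3 - 51) = 16*(-48) = -768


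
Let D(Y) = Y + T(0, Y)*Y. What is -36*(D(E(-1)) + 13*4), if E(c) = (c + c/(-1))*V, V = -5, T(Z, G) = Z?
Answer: -1872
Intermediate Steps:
E(c) = 0 (E(c) = (c + c/(-1))*(-5) = (c + c*(-1))*(-5) = (c - c)*(-5) = 0*(-5) = 0)
D(Y) = Y (D(Y) = Y + 0*Y = Y + 0 = Y)
-36*(D(E(-1)) + 13*4) = -36*(0 + 13*4) = -36*(0 + 52) = -36*52 = -1872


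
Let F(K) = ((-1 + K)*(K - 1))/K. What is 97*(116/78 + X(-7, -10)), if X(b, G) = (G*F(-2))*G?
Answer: -1696724/39 ≈ -43506.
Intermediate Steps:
F(K) = (-1 + K)²/K (F(K) = ((-1 + K)*(-1 + K))/K = (-1 + K)²/K)
X(b, G) = -9*G²/2 (X(b, G) = (G*((-1 - 2)²/(-2)))*G = (G*(-½*(-3)²))*G = (G*(-½*9))*G = (G*(-9/2))*G = (-9*G/2)*G = -9*G²/2)
97*(116/78 + X(-7, -10)) = 97*(116/78 - 9/2*(-10)²) = 97*(116*(1/78) - 9/2*100) = 97*(58/39 - 450) = 97*(-17492/39) = -1696724/39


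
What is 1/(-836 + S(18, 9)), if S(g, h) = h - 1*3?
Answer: -1/830 ≈ -0.0012048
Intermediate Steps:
S(g, h) = -3 + h (S(g, h) = h - 3 = -3 + h)
1/(-836 + S(18, 9)) = 1/(-836 + (-3 + 9)) = 1/(-836 + 6) = 1/(-830) = -1/830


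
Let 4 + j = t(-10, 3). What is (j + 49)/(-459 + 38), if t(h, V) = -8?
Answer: -37/421 ≈ -0.087886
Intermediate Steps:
j = -12 (j = -4 - 8 = -12)
(j + 49)/(-459 + 38) = (-12 + 49)/(-459 + 38) = 37/(-421) = 37*(-1/421) = -37/421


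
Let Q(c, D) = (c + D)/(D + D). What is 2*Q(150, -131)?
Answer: -19/131 ≈ -0.14504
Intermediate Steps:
Q(c, D) = (D + c)/(2*D) (Q(c, D) = (D + c)/((2*D)) = (D + c)*(1/(2*D)) = (D + c)/(2*D))
2*Q(150, -131) = 2*((½)*(-131 + 150)/(-131)) = 2*((½)*(-1/131)*19) = 2*(-19/262) = -19/131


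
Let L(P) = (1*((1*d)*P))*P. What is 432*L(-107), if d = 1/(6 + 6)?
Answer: 412164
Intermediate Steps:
d = 1/12 ≈ 0.083333
L(P) = P²/12 (L(P) = (1*((1*(1/12))*P))*P = (1*(P/12))*P = (P/12)*P = P²/12)
432*L(-107) = 432*((1/12)*(-107)²) = 432*((1/12)*11449) = 432*(11449/12) = 412164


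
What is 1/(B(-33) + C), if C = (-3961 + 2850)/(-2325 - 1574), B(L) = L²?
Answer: 3899/4247122 ≈ 0.00091803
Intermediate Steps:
C = 1111/3899 (C = -1111/(-3899) = -1111*(-1/3899) = 1111/3899 ≈ 0.28495)
1/(B(-33) + C) = 1/((-33)² + 1111/3899) = 1/(1089 + 1111/3899) = 1/(4247122/3899) = 3899/4247122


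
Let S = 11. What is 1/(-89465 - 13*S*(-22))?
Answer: -1/86319 ≈ -1.1585e-5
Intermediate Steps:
1/(-89465 - 13*S*(-22)) = 1/(-89465 - 13*11*(-22)) = 1/(-89465 - 143*(-22)) = 1/(-89465 + 3146) = 1/(-86319) = -1/86319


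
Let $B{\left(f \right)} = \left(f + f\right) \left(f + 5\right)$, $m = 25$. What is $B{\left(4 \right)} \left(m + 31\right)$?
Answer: $4032$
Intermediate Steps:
$B{\left(f \right)} = 2 f \left(5 + f\right)$
$B{\left(4 \right)} \left(m + 31\right) = 2 \cdot 4 \left(5 + 4\right) \left(25 + 31\right) = 2 \cdot 4 \cdot 9 \cdot 56 = 72 \cdot 56 = 4032$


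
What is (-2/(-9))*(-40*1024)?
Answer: -81920/9 ≈ -9102.2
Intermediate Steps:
(-2/(-9))*(-40*1024) = -2*(-⅑)*(-40960) = (2/9)*(-40960) = -81920/9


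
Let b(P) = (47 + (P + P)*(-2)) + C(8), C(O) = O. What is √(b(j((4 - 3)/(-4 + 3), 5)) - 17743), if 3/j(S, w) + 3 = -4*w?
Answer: 2*I*√2339169/23 ≈ 132.99*I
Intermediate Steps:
j(S, w) = 3/(-3 - 4*w)
b(P) = 55 - 4*P (b(P) = (47 + (P + P)*(-2)) + 8 = (47 + (2*P)*(-2)) + 8 = (47 - 4*P) + 8 = 55 - 4*P)
√(b(j((4 - 3)/(-4 + 3), 5)) - 17743) = √((55 - (-12)/(3 + 4*5)) - 17743) = √((55 - (-12)/(3 + 20)) - 17743) = √((55 - (-12)/23) - 17743) = √((55 - 4*(-3/23)) - 17743) = √((55 + 12/23) - 17743) = √(1277/23 - 17743) = √(-406812/23) = 2*I*√2339169/23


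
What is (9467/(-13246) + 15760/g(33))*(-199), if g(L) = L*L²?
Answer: 26160265181/476021502 ≈ 54.956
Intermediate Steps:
g(L) = L³
(9467/(-13246) + 15760/g(33))*(-199) = (9467/(-13246) + 15760/(33³))*(-199) = (9467*(-1/13246) + 15760/35937)*(-199) = (-9467/13246 + 15760*(1/35937))*(-199) = (-9467/13246 + 15760/35937)*(-199) = -131458619/476021502*(-199) = 26160265181/476021502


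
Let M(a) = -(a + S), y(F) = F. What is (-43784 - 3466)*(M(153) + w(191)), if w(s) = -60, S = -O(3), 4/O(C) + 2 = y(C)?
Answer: 9875250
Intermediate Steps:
O(C) = 4/(-2 + C)
S = -4 (S = -4/(-2 + 3) = -4/1 = -4 ≈ -4.0000)
M(a) = 4 - a (M(a) = -(a - 4) = -(-4 + a) = 4 - a)
(-43784 - 3466)*(M(153) + w(191)) = (-43784 - 3466)*((4 - 1*153) - 60) = -47250*((4 - 153) - 60) = -47250*(-149 - 60) = -47250*(-209) = 9875250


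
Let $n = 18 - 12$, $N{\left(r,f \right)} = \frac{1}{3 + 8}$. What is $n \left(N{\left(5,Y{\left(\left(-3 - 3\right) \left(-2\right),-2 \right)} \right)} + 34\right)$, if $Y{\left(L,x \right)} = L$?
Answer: $\frac{2250}{11} \approx 204.55$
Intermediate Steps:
$N{\left(r,f \right)} = \frac{1}{11}$
$n = 6$
$n \left(N{\left(5,Y{\left(\left(-3 - 3\right) \left(-2\right),-2 \right)} \right)} + 34\right) = 6 \left(\frac{1}{11} + 34\right) = 6 \cdot \frac{375}{11} = \frac{2250}{11}$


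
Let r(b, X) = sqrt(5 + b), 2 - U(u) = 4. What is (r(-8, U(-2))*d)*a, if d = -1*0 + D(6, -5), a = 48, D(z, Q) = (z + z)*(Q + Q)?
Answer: -5760*I*sqrt(3) ≈ -9976.6*I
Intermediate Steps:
D(z, Q) = 4*Q*z (D(z, Q) = (2*z)*(2*Q) = 4*Q*z)
U(u) = -2 (U(u) = 2 - 1*4 = 2 - 4 = -2)
d = -120 (d = -1*0 + 4*(-5)*6 = 0 - 120 = -120)
(r(-8, U(-2))*d)*a = (sqrt(5 - 8)*(-120))*48 = (sqrt(-3)*(-120))*48 = ((I*sqrt(3))*(-120))*48 = -120*I*sqrt(3)*48 = -5760*I*sqrt(3)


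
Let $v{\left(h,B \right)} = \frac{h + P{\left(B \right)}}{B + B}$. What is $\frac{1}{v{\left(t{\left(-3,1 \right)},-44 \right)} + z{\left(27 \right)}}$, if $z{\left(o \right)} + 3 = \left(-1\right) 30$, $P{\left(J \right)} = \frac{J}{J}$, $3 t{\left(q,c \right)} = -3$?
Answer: $- \frac{1}{33} \approx -0.030303$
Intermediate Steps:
$t{\left(q,c \right)} = -1$ ($t{\left(q,c \right)} = \frac{1}{3} \left(-3\right) = -1$)
$P{\left(J \right)} = 1$
$v{\left(h,B \right)} = \frac{1 + h}{2 B}$ ($v{\left(h,B \right)} = \frac{h + 1}{B + B} = \frac{1 + h}{2 B}$)
$z{\left(o \right)} = -33$ ($z{\left(o \right)} = -3 - 30 = -33$)
$\frac{1}{v{\left(t{\left(-3,1 \right)},-44 \right)} + z{\left(27 \right)}} = \frac{1}{\frac{1 - 1}{2 \left(-44\right)} - 33} = \frac{1}{\frac{1}{2} \left(- \frac{1}{44}\right) 0 - 33} = \frac{1}{0 - 33} = \frac{1}{-33} = - \frac{1}{33}$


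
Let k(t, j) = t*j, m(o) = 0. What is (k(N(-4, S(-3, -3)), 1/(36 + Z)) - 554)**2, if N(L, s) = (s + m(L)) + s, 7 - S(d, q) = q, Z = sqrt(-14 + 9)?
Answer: 4*(-98857799*I + 5518948*sqrt(5))/(-1291*I + 72*sqrt(5)) ≈ 3.063e+5 + 38.049*I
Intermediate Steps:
Z = I*sqrt(5) (Z = sqrt(-5) = I*sqrt(5) ≈ 2.2361*I)
S(d, q) = 7 - q
N(L, s) = 2*s (N(L, s) = (s + 0) + s = s + s = 2*s)
k(t, j) = j*t
(k(N(-4, S(-3, -3)), 1/(36 + Z)) - 554)**2 = ((2*(7 - 1*(-3)))/(36 + I*sqrt(5)) - 554)**2 = ((2*(7 + 3))/(36 + I*sqrt(5)) - 554)**2 = ((2*10)/(36 + I*sqrt(5)) - 554)**2 = (20/(36 + I*sqrt(5)) - 554)**2 = (-554 + 20/(36 + I*sqrt(5)))**2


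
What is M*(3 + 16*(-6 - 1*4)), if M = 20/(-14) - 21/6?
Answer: 10833/14 ≈ 773.79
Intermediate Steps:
M = -69/14 (M = 20*(-1/14) - 21*⅙ = -10/7 - 7/2 = -69/14 ≈ -4.9286)
M*(3 + 16*(-6 - 1*4)) = -69*(3 + 16*(-6 - 1*4))/14 = -69*(3 + 16*(-6 - 4))/14 = -69*(3 + 16*(-10))/14 = -69*(3 - 160)/14 = -69/14*(-157) = 10833/14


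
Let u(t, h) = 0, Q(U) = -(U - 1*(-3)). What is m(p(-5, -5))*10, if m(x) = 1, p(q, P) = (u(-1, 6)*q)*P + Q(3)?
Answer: 10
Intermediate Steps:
Q(U) = -3 - U (Q(U) = -(U + 3) = -(3 + U) = -3 - U)
p(q, P) = -6 (p(q, P) = (0*q)*P + (-3 - 1*3) = 0*P + (-3 - 3) = 0 - 6 = -6)
m(p(-5, -5))*10 = 1*10 = 10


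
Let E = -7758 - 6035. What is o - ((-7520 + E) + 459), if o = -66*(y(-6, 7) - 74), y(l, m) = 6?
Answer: 25342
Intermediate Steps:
E = -13793
o = 4488 (o = -66*(6 - 74) = -66*(-68) = 4488)
o - ((-7520 + E) + 459) = 4488 - ((-7520 - 13793) + 459) = 4488 - (-21313 + 459) = 4488 - 1*(-20854) = 4488 + 20854 = 25342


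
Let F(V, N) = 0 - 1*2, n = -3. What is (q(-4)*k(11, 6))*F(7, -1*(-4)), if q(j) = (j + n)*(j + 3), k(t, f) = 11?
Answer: -154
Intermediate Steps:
q(j) = (-3 + j)*(3 + j) (q(j) = (j - 3)*(j + 3) = (-3 + j)*(3 + j))
F(V, N) = -2 (F(V, N) = 0 - 2 = -2)
(q(-4)*k(11, 6))*F(7, -1*(-4)) = ((-9 + (-4)²)*11)*(-2) = ((-9 + 16)*11)*(-2) = (7*11)*(-2) = 77*(-2) = -154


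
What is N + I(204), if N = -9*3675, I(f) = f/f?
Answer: -33074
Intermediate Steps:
I(f) = 1
N = -33075
N + I(204) = -33075 + 1 = -33074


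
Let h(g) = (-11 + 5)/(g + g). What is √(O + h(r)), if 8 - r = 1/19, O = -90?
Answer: I*√2060697/151 ≈ 9.5067*I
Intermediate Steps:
r = 151/19 (r = 8 - 1/19 = 151/19 ≈ 7.9474)
h(g) = -3/g (h(g) = -6*1/(2*g) = -3/g)
√(O + h(r)) = √(-90 - 3/151/19) = √(-90 - 3*19/151) = √(-90 - 57/151) = √(-13647/151) = I*√2060697/151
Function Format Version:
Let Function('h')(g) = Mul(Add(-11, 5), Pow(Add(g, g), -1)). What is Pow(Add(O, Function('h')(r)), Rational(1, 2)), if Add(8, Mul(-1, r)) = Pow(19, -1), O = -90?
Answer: Mul(Rational(1, 151), I, Pow(2060697, Rational(1, 2))) ≈ Mul(9.5067, I)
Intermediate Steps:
r = Rational(151, 19) (r = Add(8, Mul(-1, Pow(19, -1))) = Add(8, Mul(-1, Rational(1, 19))) = Add(8, Rational(-1, 19)) = Rational(151, 19) ≈ 7.9474)
Function('h')(g) = Mul(-3, Pow(g, -1)) (Function('h')(g) = Mul(-6, Pow(Mul(2, g), -1)) = Mul(-6, Mul(Rational(1, 2), Pow(g, -1))) = Mul(-3, Pow(g, -1)))
Pow(Add(O, Function('h')(r)), Rational(1, 2)) = Pow(Add(-90, Mul(-3, Pow(Rational(151, 19), -1))), Rational(1, 2)) = Pow(Add(-90, Mul(-3, Rational(19, 151))), Rational(1, 2)) = Pow(Add(-90, Rational(-57, 151)), Rational(1, 2)) = Pow(Rational(-13647, 151), Rational(1, 2)) = Mul(Rational(1, 151), I, Pow(2060697, Rational(1, 2)))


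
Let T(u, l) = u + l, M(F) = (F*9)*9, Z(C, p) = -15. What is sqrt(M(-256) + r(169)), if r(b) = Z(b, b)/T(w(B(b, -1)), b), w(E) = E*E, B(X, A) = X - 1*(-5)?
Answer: I*sqrt(768806316123)/6089 ≈ 144.0*I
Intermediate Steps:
M(F) = 81*F (M(F) = (9*F)*9 = 81*F)
B(X, A) = 5 + X (B(X, A) = X + 5 = 5 + X)
w(E) = E**2
T(u, l) = l + u
r(b) = -15/(b + (5 + b)**2)
sqrt(M(-256) + r(169)) = sqrt(81*(-256) - 15/(169 + (5 + 169)**2)) = sqrt(-20736 - 15/(169 + 174**2)) = sqrt(-20736 - 15/(169 + 30276)) = sqrt(-20736 - 15/30445) = sqrt(-20736 - 15*1/30445) = sqrt(-20736 - 3/6089) = sqrt(-126261507/6089) = I*sqrt(768806316123)/6089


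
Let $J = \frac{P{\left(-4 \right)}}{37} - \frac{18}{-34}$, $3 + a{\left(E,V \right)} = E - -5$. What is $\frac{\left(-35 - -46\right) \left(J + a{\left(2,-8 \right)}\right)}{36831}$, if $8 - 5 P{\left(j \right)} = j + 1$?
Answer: $\frac{158752}{115833495} \approx 0.0013705$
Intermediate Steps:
$a{\left(E,V \right)} = 2 + E$ ($a{\left(E,V \right)} = -3 + \left(E - -5\right) = -3 + \left(E + 5\right) = -3 + \left(5 + E\right) = 2 + E$)
$P{\left(j \right)} = \frac{7}{5} - \frac{j}{5}$ ($P{\left(j \right)} = \frac{8}{5} - \frac{j + 1}{5} = \frac{8}{5} - \frac{1 + j}{5} = \frac{8}{5} - \left(\frac{1}{5} + \frac{j}{5}\right) = \frac{7}{5} - \frac{j}{5}$)
$J = \frac{1852}{3145}$ ($J = \frac{\frac{7}{5} - - \frac{4}{5}}{37} - \frac{18}{-34} = \left(\frac{7}{5} + \frac{4}{5}\right) \frac{1}{37} - - \frac{9}{17} = \frac{11}{5} \cdot \frac{1}{37} + \frac{9}{17} = \frac{11}{185} + \frac{9}{17} = \frac{1852}{3145} \approx 0.58887$)
$\frac{\left(-35 - -46\right) \left(J + a{\left(2,-8 \right)}\right)}{36831} = \frac{\left(-35 - -46\right) \left(\frac{1852}{3145} + \left(2 + 2\right)\right)}{36831} = \left(-35 + 46\right) \left(\frac{1852}{3145} + 4\right) \frac{1}{36831} = 11 \cdot \frac{14432}{3145} \cdot \frac{1}{36831} = \frac{158752}{3145} \cdot \frac{1}{36831} = \frac{158752}{115833495}$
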